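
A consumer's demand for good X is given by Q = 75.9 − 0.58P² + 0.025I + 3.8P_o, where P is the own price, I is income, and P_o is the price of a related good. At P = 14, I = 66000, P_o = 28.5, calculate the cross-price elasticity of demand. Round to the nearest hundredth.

0.06

First evaluate Q: 75.9 − 0.58(14)² + 0.025(66000) + 3.8(28.5) = 75.9 − 113.68 + 1650 + 108.3 = 1720.52.
∂Q/∂P_o = +3.8, so E_xy = 3.8·(28.5/1720.52) ≈ 0.06.
E_xy > 0: the goods are substitutes.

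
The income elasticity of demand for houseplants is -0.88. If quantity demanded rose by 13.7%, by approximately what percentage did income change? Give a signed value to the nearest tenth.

%ΔQ ≈ E × %ΔI ⇒ %ΔI = %ΔQ / E = (13.7%)/(-0.88) ≈ -15.6%.

-15.6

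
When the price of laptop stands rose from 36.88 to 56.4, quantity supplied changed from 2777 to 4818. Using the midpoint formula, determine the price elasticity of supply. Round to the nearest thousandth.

1.284

%ΔQ = (4818 − 2777)/[(2777 + 4818)/2] = 2041/3797.5 ≈ 0.5375.
%Δp = (56.4 − 36.88)/[(36.88 + 56.4)/2] = 19.52/46.64 ≈ 0.4185.
Arc elasticity E = %ΔQ/%Δp ≈ 0.5375/0.4185 ≈ 1.284.
|E| > 1: supply is elastic over this range.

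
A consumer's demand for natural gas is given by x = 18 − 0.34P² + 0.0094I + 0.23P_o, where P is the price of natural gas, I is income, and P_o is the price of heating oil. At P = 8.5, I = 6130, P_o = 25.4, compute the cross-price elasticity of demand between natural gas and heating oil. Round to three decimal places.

0.103

Substituting, x = 18 − 0.34(8.5)² + 0.0094(6130) + 0.23(25.4) = 18 − 24.565 + 57.622 + 5.842 = 56.899.
∂x/∂P_o = +0.23, so E_xy = 0.23·(25.4/56.899) ≈ 0.103.
E_xy > 0: the goods are substitutes.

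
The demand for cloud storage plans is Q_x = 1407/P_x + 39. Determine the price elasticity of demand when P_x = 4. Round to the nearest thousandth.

At P_x = 4, Q_x = 390.75.
dQ_x/dP_x = −1407/P_x² = −87.9375.
Point elasticity E = (dQ_x/dP_x)·(P_x/Q_x) = -87.9375 × 4/390.75 ≈ -0.900.
|E| < 1, so demand is inelastic at this price.

-0.900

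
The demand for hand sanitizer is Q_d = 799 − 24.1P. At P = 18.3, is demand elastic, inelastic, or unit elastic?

At P = 18.3, Q_d = 357.97.
dQ_d/dP = −24.1.
Point elasticity E = (dQ_d/dP)·(P/Q_d) = -24.1 × 18.3/357.97 ≈ -1.232.
|E| ≈ 1.232 > 1, so demand is elastic.

elastic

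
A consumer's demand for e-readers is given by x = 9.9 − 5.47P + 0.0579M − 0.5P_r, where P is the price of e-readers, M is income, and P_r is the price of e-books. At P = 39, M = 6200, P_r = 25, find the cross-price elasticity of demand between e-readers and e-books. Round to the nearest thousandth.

-0.087

Substituting, x = 9.9 − 5.47(39) + 0.0579(6200) − 0.5(25) = 9.9 − 213.33 + 358.98 − 12.5 = 143.05.
∂x/∂P_r = −0.5, so E_xy = -0.5·(25/143.05) ≈ -0.087.
E_xy < 0: the goods are complements.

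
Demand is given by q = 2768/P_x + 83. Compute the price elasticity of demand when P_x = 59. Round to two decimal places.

At P_x = 59, q = 129.9153.
dq/dP_x = −2768/P_x² = −0.7952.
Point elasticity E = (dq/dP_x)·(P_x/q) = -0.7952 × 59/129.9153 ≈ -0.36.
|E| < 1, so demand is inelastic at this price.

-0.36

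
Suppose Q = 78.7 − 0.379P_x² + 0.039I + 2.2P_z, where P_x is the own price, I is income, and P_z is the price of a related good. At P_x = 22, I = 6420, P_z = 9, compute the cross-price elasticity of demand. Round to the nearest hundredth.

0.12

At the given point, Q = 78.7 − 0.379(22)² + 0.039(6420) + 2.2(9) = 78.7 − 183.436 + 250.38 + 19.8 = 165.444.
∂Q/∂P_z = +2.2, so E_xy = 2.2·(9/165.444) ≈ 0.12.
E_xy > 0: the goods are substitutes.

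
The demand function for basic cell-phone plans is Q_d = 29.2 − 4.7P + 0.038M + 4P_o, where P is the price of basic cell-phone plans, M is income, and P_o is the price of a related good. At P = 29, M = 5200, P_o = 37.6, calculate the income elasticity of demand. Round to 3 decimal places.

Substituting, Q_d = 29.2 − 4.7(29) + 0.038(5200) + 4(37.6) = 29.2 − 136.3 + 197.6 + 150.4 = 240.9.
∂Q_d/∂M = +0.038, so E_I = 0.038·(5200/240.9) ≈ 0.820.
E_I ∈ (0,1): normal good (necessity).

0.820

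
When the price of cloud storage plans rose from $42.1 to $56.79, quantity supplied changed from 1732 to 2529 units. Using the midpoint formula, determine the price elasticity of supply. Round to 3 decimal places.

%ΔQ = (2529 − 1732)/[(1732 + 2529)/2] = 797/2130.5 ≈ 0.3741.
%Δp = (56.79 − 42.1)/[(42.1 + 56.79)/2] = 14.69/49.445 ≈ 0.2971.
Arc elasticity E = %ΔQ/%Δp ≈ 0.3741/0.2971 ≈ 1.259.
|E| > 1: supply is elastic over this range.

1.259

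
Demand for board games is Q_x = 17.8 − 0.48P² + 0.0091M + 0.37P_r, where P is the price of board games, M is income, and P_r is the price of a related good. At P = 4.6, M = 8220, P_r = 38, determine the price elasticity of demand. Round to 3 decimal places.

Evaluating quantity at (P, M, P_r) gives Q_x = 17.8 − 0.48(4.6)² + 0.0091(8220) + 0.37(38) = 17.8 − 10.1568 + 74.802 + 14.06 = 96.5052.
∂Q_x/∂P = −2·0.48·P = -4.416, so E_p = -4.416·(4.6/96.5052) ≈ -0.210.
|E_p| < 1: demand is inelastic.

-0.210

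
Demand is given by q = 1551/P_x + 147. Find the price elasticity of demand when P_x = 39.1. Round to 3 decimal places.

At P_x = 39.1, q = 186.6675.
dq/dP_x = −1551/P_x² = −1.0145.
Point elasticity E = (dq/dP_x)·(P_x/q) = -1.0145 × 39.1/186.6675 ≈ -0.213.
|E| < 1, so demand is inelastic at this price.

-0.213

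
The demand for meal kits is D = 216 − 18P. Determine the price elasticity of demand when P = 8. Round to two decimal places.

At P = 8, D = 72.
dD/dP = −18.
Point elasticity E = (dD/dP)·(P/D) = -18 × 8/72 ≈ -2.00.
|E| > 1, so demand is elastic at this price.

-2.00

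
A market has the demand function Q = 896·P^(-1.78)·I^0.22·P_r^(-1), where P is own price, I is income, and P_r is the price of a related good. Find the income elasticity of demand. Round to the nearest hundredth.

0.22

For a Cobb–Douglas (constant-elasticity) form Q = A·I^α·…, the elasticity with respect to I equals the exponent α at every point.
Here the exponent on I is 0.22, so the income elasticity of demand is 0.22.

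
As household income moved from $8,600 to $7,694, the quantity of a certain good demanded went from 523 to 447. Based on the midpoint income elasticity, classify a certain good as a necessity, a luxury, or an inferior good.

luxury

%ΔQ = (447 − 523)/[(523+447)/2] = -76/485 ≈ -0.1567.
%ΔI = (7,694 − 8,600)/[(8,600+7,694)/2] = -906/8147 ≈ -0.1112.
E_I = %ΔQ/%ΔI ≈ 1.409.
E_I > 1: normal good (luxury).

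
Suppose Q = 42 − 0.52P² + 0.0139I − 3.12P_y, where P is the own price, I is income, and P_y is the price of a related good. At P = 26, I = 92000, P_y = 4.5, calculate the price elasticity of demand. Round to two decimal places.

-0.74

Q = 42 − 0.52(26)² + 0.0139(92000) − 3.12(4.5) = 42 − 351.52 + 1278.8 − 14.04 = 955.24.
∂Q/∂P = −2·0.52·P = -27.04, so E_p = -27.04·(26/955.24) ≈ -0.74.
|E_p| < 1: demand is inelastic.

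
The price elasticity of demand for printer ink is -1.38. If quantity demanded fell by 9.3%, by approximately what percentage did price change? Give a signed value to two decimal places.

6.74

%ΔQ ≈ E × %ΔP ⇒ %ΔP = %ΔQ / E = (-9.3%)/(-1.38) ≈ 6.74%.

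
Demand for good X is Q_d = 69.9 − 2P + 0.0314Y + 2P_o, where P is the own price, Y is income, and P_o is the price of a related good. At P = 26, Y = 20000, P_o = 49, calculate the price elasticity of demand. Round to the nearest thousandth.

-0.070

Substituting, Q_d = 69.9 − 2(26) + 0.0314(20000) + 2(49) = 69.9 − 52 + 628 + 98 = 743.9.
∂Q_d/∂P = −2, so E_p = (−2)·(26/743.9) ≈ -0.070.
|E_p| < 1: demand is inelastic.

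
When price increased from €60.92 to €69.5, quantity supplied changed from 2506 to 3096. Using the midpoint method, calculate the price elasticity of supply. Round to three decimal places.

1.601

%ΔQ = (3096 − 2506)/[(2506 + 3096)/2] = 590/2801 ≈ 0.2106.
%ΔP = (69.5 − 60.92)/[(60.92 + 69.5)/2] = 8.58/65.21 ≈ 0.1316.
Arc elasticity E = %ΔQ/%ΔP ≈ 0.2106/0.1316 ≈ 1.601.
|E| > 1: supply is elastic over this range.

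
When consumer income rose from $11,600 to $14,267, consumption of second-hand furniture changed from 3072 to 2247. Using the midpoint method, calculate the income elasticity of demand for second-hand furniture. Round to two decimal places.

%ΔQ = (2247 − 3072)/[(3072+2247)/2] = -825/2659.5 ≈ -0.3102.
%ΔY = (14,267 − 11,600)/[(11,600+14,267)/2] = 2667/12933.5 ≈ 0.2062.
E_I = %ΔQ/%ΔY ≈ -1.50.
E_I < 0: inferior good.

-1.50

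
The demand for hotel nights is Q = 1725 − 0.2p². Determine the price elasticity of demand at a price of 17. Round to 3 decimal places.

At p = 17, Q = 1667.2.
dQ/dp = −2·0.2·p = −6.8.
Point elasticity E = (dQ/dp)·(p/Q) = -6.8 × 17/1667.2 ≈ -0.069.
|E| < 1, so demand is inelastic at this price.

-0.069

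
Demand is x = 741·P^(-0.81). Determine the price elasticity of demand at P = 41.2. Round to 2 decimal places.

For a Cobb–Douglas (constant-elasticity) form x = A·P^α·…, the elasticity with respect to P equals the exponent α at every point.
Here the exponent on P is -0.81, so the price elasticity of demand is -0.81.

-0.81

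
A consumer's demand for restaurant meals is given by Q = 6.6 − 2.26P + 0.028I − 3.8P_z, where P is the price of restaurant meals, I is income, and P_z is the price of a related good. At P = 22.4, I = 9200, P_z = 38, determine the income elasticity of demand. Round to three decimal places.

Q = 6.6 − 2.26(22.4) + 0.028(9200) − 3.8(38) = 6.6 − 50.624 + 257.6 − 144.4 = 69.176.
∂Q/∂I = +0.028, so E_I = 0.028·(9200/69.176) ≈ 3.724.
E_I > 1: normal good (luxury).

3.724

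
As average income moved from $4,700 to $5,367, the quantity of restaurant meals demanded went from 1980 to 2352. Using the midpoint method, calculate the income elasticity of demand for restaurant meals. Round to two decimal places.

%ΔQ = (2352 − 1980)/[(1980+2352)/2] = 372/2166 ≈ 0.1717.
%ΔI = (5,367 − 4,700)/[(4,700+5,367)/2] = 667/5033.5 ≈ 0.1325.
E_I = %ΔQ/%ΔI ≈ 1.30.
E_I > 1: normal good (luxury).

1.30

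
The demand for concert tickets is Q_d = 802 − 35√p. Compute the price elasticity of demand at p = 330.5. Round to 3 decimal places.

At p = 330.5, Q_d = 165.7119.
dQ_d/dp = −35/(2√p) = −35/(2·18.1797).
Point elasticity E = (dQ_d/dp)·(p/Q_d) = -0.9626 × 330.5/165.7119 ≈ -1.920.
|E| > 1, so demand is elastic at this price.

-1.920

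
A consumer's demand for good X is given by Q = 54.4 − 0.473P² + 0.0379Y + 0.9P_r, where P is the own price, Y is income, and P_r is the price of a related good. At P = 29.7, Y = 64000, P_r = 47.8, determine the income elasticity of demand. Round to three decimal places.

1.152

Evaluating quantity at (P, Y, P_r) gives Q = 54.4 − 0.473(29.7)² + 0.0379(64000) + 0.9(47.8) = 54.4 − 417.2286 + 2425.6 + 43.02 = 2105.7914.
∂Q/∂Y = +0.0379, so E_I = 0.0379·(64000/2105.7914) ≈ 1.152.
E_I > 1: normal good (luxury).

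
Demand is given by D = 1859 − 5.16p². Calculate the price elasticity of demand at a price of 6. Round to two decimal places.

At p = 6, D = 1673.24.
dD/dp = −2·5.16·p = −61.92.
Point elasticity E = (dD/dp)·(p/D) = -61.92 × 6/1673.24 ≈ -0.22.
|E| < 1, so demand is inelastic at this price.

-0.22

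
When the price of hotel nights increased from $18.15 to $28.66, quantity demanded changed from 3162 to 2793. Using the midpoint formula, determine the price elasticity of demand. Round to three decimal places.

-0.276

%ΔQ = (2793 − 3162)/[(3162 + 2793)/2] = -369/2977.5 ≈ -0.1239.
%ΔP = (28.66 − 18.15)/[(18.15 + 28.66)/2] = 10.51/23.405 ≈ 0.4490.
Arc elasticity E = %ΔQ/%ΔP ≈ -0.1239/0.4490 ≈ -0.276.
|E| < 1: demand is inelastic over this range.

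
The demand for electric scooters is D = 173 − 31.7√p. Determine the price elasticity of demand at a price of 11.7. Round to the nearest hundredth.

At p = 11.7, D = 64.5693.
dD/dp = −31.7/(2√p) = −31.7/(2·3.4205).
Point elasticity E = (dD/dp)·(p/D) = -4.6338 × 11.7/64.5693 ≈ -0.84.
|E| < 1, so demand is inelastic at this price.

-0.84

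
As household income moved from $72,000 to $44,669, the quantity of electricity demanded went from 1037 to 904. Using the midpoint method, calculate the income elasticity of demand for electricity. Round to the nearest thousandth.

0.293

%ΔQ = (904 − 1037)/[(1037+904)/2] = -133/970.5 ≈ -0.1370.
%ΔI = (44,669 − 72,000)/[(72,000+44,669)/2] = -27331/58334.5 ≈ -0.4685.
E_I = %ΔQ/%ΔI ≈ 0.293.
E_I ∈ (0,1): normal good (necessity).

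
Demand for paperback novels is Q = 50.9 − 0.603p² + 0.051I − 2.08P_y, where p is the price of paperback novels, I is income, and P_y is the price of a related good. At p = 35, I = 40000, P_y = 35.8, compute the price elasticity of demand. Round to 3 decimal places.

-1.156

First evaluate Q: 50.9 − 0.603(35)² + 0.051(40000) − 2.08(35.8) = 50.9 − 738.675 + 2040 − 74.464 = 1277.761.
∂Q/∂p = −2·0.603·p = -42.21, so E_p = -42.21·(35/1277.761) ≈ -1.156.
|E_p| > 1: demand is elastic.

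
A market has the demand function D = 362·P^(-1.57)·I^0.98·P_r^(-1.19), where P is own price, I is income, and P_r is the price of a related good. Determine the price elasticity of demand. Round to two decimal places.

For a Cobb–Douglas (constant-elasticity) form D = A·P^α·…, the elasticity with respect to P equals the exponent α at every point.
Here the exponent on P is -1.57, so the price elasticity of demand is -1.57.

-1.57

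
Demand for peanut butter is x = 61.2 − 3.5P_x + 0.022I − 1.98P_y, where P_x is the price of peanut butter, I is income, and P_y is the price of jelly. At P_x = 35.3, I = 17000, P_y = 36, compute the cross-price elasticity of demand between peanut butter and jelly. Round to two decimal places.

-0.30

x = 61.2 − 3.5(35.3) + 0.022(17000) − 1.98(36) = 61.2 − 123.55 + 374 − 71.28 = 240.37.
∂x/∂P_y = −1.98, so E_xy = -1.98·(36/240.37) ≈ -0.30.
E_xy < 0: the goods are complements.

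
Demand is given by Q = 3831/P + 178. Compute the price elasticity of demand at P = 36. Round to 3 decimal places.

-0.374

At P = 36, Q = 284.4167.
dQ/dP = −3831/P² = −2.956.
Point elasticity E = (dQ/dP)·(P/Q) = -2.956 × 36/284.4167 ≈ -0.374.
|E| < 1, so demand is inelastic at this price.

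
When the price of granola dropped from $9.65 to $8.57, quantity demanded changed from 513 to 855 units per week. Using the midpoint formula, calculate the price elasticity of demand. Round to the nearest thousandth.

%Δq = (855 − 513)/[(513 + 855)/2] = 342/684 ≈ 0.5000.
%ΔP = (8.57 − 9.65)/[(9.65 + 8.57)/2] = -1.08/9.11 ≈ -0.1186.
Arc elasticity E = %Δq/%ΔP ≈ 0.5000/-0.1186 ≈ -4.218.
|E| > 1: demand is elastic over this range.

-4.218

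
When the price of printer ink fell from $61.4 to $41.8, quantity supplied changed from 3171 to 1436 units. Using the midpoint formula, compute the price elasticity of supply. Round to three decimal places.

%ΔQ = (1436 − 3171)/[(3171 + 1436)/2] = -1735/2303.5 ≈ -0.7532.
%ΔP = (41.8 − 61.4)/[(61.4 + 41.8)/2] = -19.6/51.6 ≈ -0.3798.
Arc elasticity E = %ΔQ/%ΔP ≈ -0.7532/-0.3798 ≈ 1.983.
|E| > 1: supply is elastic over this range.

1.983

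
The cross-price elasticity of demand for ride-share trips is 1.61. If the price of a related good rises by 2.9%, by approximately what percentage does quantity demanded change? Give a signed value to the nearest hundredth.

4.67

%ΔQ ≈ E × %ΔP_y = (1.61) × (2.9%) ≈ 4.67%.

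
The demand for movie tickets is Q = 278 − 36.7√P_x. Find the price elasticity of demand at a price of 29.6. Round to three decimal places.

-1.275

At P_x = 29.6, Q = 78.3304.
dQ/dP_x = −36.7/(2√P_x) = −36.7/(2·5.4406).
Point elasticity E = (dQ/dP_x)·(P_x/Q) = -3.3728 × 29.6/78.3304 ≈ -1.275.
|E| > 1, so demand is elastic at this price.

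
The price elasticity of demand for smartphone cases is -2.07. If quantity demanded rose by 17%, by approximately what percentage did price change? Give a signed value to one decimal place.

%ΔQ ≈ E × %ΔP ⇒ %ΔP = %ΔQ / E = (17%)/(-2.07) ≈ -8.2%.

-8.2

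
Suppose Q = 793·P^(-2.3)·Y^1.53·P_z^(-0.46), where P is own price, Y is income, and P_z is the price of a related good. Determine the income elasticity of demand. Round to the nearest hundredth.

For a Cobb–Douglas (constant-elasticity) form Q = A·Y^α·…, the elasticity with respect to Y equals the exponent α at every point.
Here the exponent on Y is 1.53, so the income elasticity of demand is 1.53.

1.53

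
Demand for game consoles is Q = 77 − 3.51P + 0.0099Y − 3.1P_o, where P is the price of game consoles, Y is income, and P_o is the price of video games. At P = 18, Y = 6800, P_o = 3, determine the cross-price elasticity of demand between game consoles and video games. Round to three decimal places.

-0.129

First evaluate Q: 77 − 3.51(18) + 0.0099(6800) − 3.1(3) = 77 − 63.18 + 67.32 − 9.3 = 71.84.
∂Q/∂P_o = −3.1, so E_xy = -3.1·(3/71.84) ≈ -0.129.
E_xy < 0: the goods are complements.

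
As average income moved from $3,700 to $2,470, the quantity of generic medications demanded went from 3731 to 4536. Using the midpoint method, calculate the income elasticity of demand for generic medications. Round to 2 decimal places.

%ΔQ = (4536 − 3731)/[(3731+4536)/2] = 805/4133.5 ≈ 0.1948.
%ΔI = (2,470 − 3,700)/[(3,700+2,470)/2] = -1230/3085 ≈ -0.3987.
E_I = %ΔQ/%ΔI ≈ -0.49.
E_I < 0: inferior good.

-0.49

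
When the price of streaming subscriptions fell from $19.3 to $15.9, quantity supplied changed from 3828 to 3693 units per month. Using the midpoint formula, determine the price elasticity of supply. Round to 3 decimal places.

0.186

%Δq = (3693 − 3828)/[(3828 + 3693)/2] = -135/3760.5 ≈ -0.0359.
%Δp = (15.9 − 19.3)/[(19.3 + 15.9)/2] = -3.4/17.6 ≈ -0.1932.
Arc elasticity E = %Δq/%Δp ≈ -0.0359/-0.1932 ≈ 0.186.
|E| < 1: supply is inelastic over this range.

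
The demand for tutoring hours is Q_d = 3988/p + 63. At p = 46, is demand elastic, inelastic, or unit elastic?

inelastic

At p = 46, Q_d = 149.6957.
dQ_d/dp = −3988/p² = −1.8847.
Point elasticity E = (dQ_d/dp)·(p/Q_d) = -1.8847 × 46/149.6957 ≈ -0.579.
|E| ≈ 0.579 < 1, so demand is inelastic.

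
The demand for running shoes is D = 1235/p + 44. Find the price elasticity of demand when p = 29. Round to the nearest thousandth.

-0.492

At p = 29, D = 86.5862.
dD/dp = −1235/p² = −1.4685.
Point elasticity E = (dD/dp)·(p/D) = -1.4685 × 29/86.5862 ≈ -0.492.
|E| < 1, so demand is inelastic at this price.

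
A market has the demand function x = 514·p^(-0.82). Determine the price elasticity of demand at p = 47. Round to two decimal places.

-0.82

For a Cobb–Douglas (constant-elasticity) form x = A·p^α·…, the elasticity with respect to p equals the exponent α at every point.
Here the exponent on p is -0.82, so the price elasticity of demand is -0.82.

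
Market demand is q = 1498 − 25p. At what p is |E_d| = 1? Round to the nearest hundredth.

For linear demand q = a − bp, E = −bp/(a − bp). |E| = 1 ⇒ bp = a − bp ⇒ p = a/(2b).
p = 1498/(2·25) = 29.96.

29.96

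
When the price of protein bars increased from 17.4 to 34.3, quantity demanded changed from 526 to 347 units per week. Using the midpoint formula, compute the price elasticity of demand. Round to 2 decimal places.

-0.63

%ΔQ = (347 − 526)/[(526 + 347)/2] = -179/436.5 ≈ -0.4101.
%ΔP = (34.3 − 17.4)/[(17.4 + 34.3)/2] = 16.9/25.85 ≈ 0.6538.
Arc elasticity E = %ΔQ/%ΔP ≈ -0.4101/0.6538 ≈ -0.63.
|E| < 1: demand is inelastic over this range.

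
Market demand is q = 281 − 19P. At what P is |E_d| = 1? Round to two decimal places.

7.39

For linear demand q = a − bP, E = −bP/(a − bP). |E| = 1 ⇒ bP = a − bP ⇒ P = a/(2b).
P = 281/(2·19) ≈ 7.39.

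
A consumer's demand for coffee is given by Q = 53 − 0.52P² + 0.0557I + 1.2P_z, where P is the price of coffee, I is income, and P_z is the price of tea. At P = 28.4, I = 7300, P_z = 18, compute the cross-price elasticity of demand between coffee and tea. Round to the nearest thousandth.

0.350

Q = 53 − 0.52(28.4)² + 0.0557(7300) + 1.2(18) = 53 − 419.4112 + 406.61 + 21.6 = 61.7988.
∂Q/∂P_z = +1.2, so E_xy = 1.2·(18/61.7988) ≈ 0.350.
E_xy > 0: the goods are substitutes.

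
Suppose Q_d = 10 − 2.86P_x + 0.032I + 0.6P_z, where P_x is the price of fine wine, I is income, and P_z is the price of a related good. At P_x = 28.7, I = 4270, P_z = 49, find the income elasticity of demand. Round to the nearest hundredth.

Q_d = 10 − 2.86(28.7) + 0.032(4270) + 0.6(49) = 10 − 82.082 + 136.64 + 29.4 = 93.958.
∂Q_d/∂I = +0.032, so E_I = 0.032·(4270/93.958) ≈ 1.45.
E_I > 1: normal good (luxury).

1.45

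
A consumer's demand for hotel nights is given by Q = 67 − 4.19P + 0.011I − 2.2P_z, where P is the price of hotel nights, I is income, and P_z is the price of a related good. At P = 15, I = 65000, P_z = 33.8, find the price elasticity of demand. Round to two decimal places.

First evaluate Q: 67 − 4.19(15) + 0.011(65000) − 2.2(33.8) = 67 − 62.85 + 715 − 74.36 = 644.79.
∂Q/∂P = −4.19, so E_p = (−4.19)·(15/644.79) ≈ -0.10.
|E_p| < 1: demand is inelastic.

-0.10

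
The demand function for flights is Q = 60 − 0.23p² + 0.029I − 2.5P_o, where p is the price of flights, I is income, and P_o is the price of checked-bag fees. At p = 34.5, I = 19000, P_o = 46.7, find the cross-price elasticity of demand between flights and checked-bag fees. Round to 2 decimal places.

-0.53

Substituting, Q = 60 − 0.23(34.5)² + 0.029(19000) − 2.5(46.7) = 60 − 273.7575 + 551 − 116.75 = 220.4925.
∂Q/∂P_o = −2.5, so E_xy = -2.5·(46.7/220.4925) ≈ -0.53.
E_xy < 0: the goods are complements.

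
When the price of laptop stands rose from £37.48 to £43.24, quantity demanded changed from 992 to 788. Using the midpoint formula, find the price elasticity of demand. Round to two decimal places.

%ΔQ = (788 − 992)/[(992 + 788)/2] = -204/890 ≈ -0.2292.
%Δp = (43.24 − 37.48)/[(37.48 + 43.24)/2] = 5.76/40.36 ≈ 0.1427.
Arc elasticity E = %ΔQ/%Δp ≈ -0.2292/0.1427 ≈ -1.61.
|E| > 1: demand is elastic over this range.

-1.61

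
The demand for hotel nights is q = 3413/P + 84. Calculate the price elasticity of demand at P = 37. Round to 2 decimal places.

At P = 37, q = 176.2432.
dq/dP = −3413/P² = −2.4931.
Point elasticity E = (dq/dP)·(P/q) = -2.4931 × 37/176.2432 ≈ -0.52.
|E| < 1, so demand is inelastic at this price.

-0.52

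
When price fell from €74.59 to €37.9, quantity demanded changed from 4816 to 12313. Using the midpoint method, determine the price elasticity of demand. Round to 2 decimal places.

%ΔQ = (12313 − 4816)/[(4816 + 12313)/2] = 7497/8564.5 ≈ 0.8754.
%Δp = (37.9 − 74.59)/[(74.59 + 37.9)/2] = -36.69/56.245 ≈ -0.6523.
Arc elasticity E = %ΔQ/%Δp ≈ 0.8754/-0.6523 ≈ -1.34.
|E| > 1: demand is elastic over this range.

-1.34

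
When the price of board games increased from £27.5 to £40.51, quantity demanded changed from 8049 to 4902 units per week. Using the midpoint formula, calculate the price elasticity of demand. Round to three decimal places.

%Δq = (4902 − 8049)/[(8049 + 4902)/2] = -3147/6475.5 ≈ -0.4860.
%Δp = (40.51 − 27.5)/[(27.5 + 40.51)/2] = 13.01/34.005 ≈ 0.3826.
Arc elasticity E = %Δq/%Δp ≈ -0.4860/0.3826 ≈ -1.270.
|E| > 1: demand is elastic over this range.

-1.270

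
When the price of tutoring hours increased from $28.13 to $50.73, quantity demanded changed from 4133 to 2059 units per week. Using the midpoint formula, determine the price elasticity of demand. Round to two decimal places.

-1.17

%Δq = (2059 − 4133)/[(4133 + 2059)/2] = -2074/3096 ≈ -0.6699.
%ΔP = (50.73 − 28.13)/[(28.13 + 50.73)/2] = 22.6/39.43 ≈ 0.5732.
Arc elasticity E = %Δq/%ΔP ≈ -0.6699/0.5732 ≈ -1.17.
|E| > 1: demand is elastic over this range.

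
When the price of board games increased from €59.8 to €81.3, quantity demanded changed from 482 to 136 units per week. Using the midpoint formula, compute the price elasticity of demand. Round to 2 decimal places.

-3.67

%Δq = (136 − 482)/[(482 + 136)/2] = -346/309 ≈ -1.1197.
%ΔP = (81.3 − 59.8)/[(59.8 + 81.3)/2] = 21.5/70.55 ≈ 0.3047.
Arc elasticity E = %Δq/%ΔP ≈ -1.1197/0.3047 ≈ -3.67.
|E| > 1: demand is elastic over this range.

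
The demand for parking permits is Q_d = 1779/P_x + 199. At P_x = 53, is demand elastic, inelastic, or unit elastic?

inelastic

At P_x = 53, Q_d = 232.566.
dQ_d/dP_x = −1779/P_x² = −0.6333.
Point elasticity E = (dQ_d/dP_x)·(P_x/Q_d) = -0.6333 × 53/232.566 ≈ -0.144.
|E| ≈ 0.144 < 1, so demand is inelastic.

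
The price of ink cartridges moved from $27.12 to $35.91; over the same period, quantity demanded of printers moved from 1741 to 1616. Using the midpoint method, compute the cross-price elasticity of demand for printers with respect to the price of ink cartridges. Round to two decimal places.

-0.27

%ΔQ_x = (1616 − 1741)/[(1741+1616)/2] = -125/1678.5 ≈ -0.0745.
%ΔP_y = (35.91 − 27.12)/[(27.12+35.91)/2] ≈ 0.2789.
E_xy = -0.0745/0.2789 ≈ -0.27.
E_xy < 0, so printers and ink cartridges are complements.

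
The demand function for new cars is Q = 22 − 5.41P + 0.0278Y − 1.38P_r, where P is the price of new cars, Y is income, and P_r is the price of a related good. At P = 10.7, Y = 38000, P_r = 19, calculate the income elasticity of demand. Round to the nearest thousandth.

First evaluate Q: 22 − 5.41(10.7) + 0.0278(38000) − 1.38(19) = 22 − 57.887 + 1056.4 − 26.22 = 994.293.
∂Q/∂Y = +0.0278, so E_I = 0.0278·(38000/994.293) ≈ 1.062.
E_I > 1: normal good (luxury).

1.062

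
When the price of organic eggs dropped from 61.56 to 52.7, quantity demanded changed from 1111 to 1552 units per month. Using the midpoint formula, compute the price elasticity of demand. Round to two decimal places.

%ΔQ = (1552 − 1111)/[(1111 + 1552)/2] = 441/1331.5 ≈ 0.3312.
%ΔP = (52.7 − 61.56)/[(61.56 + 52.7)/2] = -8.86/57.13 ≈ -0.1551.
Arc elasticity E = %ΔQ/%ΔP ≈ 0.3312/-0.1551 ≈ -2.14.
|E| > 1: demand is elastic over this range.

-2.14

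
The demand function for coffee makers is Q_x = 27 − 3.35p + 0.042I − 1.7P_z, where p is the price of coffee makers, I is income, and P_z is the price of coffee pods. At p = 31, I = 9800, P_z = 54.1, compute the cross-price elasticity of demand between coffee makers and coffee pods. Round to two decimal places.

-0.38

First evaluate Q_x: 27 − 3.35(31) + 0.042(9800) − 1.7(54.1) = 27 − 103.85 + 411.6 − 91.97 = 242.78.
∂Q_x/∂P_z = −1.7, so E_xy = -1.7·(54.1/242.78) ≈ -0.38.
E_xy < 0: the goods are complements.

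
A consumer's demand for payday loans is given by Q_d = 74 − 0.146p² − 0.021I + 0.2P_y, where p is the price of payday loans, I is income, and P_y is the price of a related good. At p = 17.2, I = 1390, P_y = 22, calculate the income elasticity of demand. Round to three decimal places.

-4.851

At the given point, Q_d = 74 − 0.146(17.2)² − 0.021(1390) + 0.2(22) = 74 − 43.1926 − 29.19 + 4.4 = 6.0174.
∂Q_d/∂I = −0.021, so E_I = -0.021·(1390/6.0174) ≈ -4.851.
E_I < 0: inferior good.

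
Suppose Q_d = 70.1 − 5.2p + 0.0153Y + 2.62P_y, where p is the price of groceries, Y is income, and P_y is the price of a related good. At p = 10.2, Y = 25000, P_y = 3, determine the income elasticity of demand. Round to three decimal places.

0.939

Evaluating quantity at (p, Y, P_y) gives Q_d = 70.1 − 5.2(10.2) + 0.0153(25000) + 2.62(3) = 70.1 − 53.04 + 382.5 + 7.86 = 407.42.
∂Q_d/∂Y = +0.0153, so E_I = 0.0153·(25000/407.42) ≈ 0.939.
E_I ∈ (0,1): normal good (necessity).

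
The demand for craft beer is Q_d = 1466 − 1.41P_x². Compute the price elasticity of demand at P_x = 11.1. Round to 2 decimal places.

-0.27

At P_x = 11.1, Q_d = 1292.2739.
dQ_d/dP_x = −2·1.41·P_x = −31.302.
Point elasticity E = (dQ_d/dP_x)·(P_x/Q_d) = -31.302 × 11.1/1292.2739 ≈ -0.27.
|E| < 1, so demand is inelastic at this price.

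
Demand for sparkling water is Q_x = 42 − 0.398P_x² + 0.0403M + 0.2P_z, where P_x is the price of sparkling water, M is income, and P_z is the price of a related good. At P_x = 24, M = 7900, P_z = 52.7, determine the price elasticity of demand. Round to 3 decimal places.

-3.237

Evaluating quantity at (P_x, M, P_z) gives Q_x = 42 − 0.398(24)² + 0.0403(7900) + 0.2(52.7) = 42 − 229.248 + 318.37 + 10.54 = 141.662.
∂Q_x/∂P_x = −2·0.398·P_x = -19.104, so E_p = -19.104·(24/141.662) ≈ -3.237.
|E_p| > 1: demand is elastic.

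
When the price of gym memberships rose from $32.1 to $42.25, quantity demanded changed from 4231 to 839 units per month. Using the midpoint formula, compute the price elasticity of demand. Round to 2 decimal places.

%Δq = (839 − 4231)/[(4231 + 839)/2] = -3392/2535 ≈ -1.3381.
%Δp = (42.25 − 32.1)/[(32.1 + 42.25)/2] = 10.15/37.175 ≈ 0.2730.
Arc elasticity E = %Δq/%Δp ≈ -1.3381/0.2730 ≈ -4.90.
|E| > 1: demand is elastic over this range.

-4.90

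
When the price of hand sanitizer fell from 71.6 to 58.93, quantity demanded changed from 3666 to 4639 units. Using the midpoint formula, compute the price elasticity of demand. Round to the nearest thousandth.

%ΔQ = (4639 − 3666)/[(3666 + 4639)/2] = 973/4152.5 ≈ 0.2343.
%Δp = (58.93 − 71.6)/[(71.6 + 58.93)/2] = -12.67/65.265 ≈ -0.1941.
Arc elasticity E = %ΔQ/%Δp ≈ 0.2343/-0.1941 ≈ -1.207.
|E| > 1: demand is elastic over this range.

-1.207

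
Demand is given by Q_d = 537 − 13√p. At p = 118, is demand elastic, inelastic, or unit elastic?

At p = 118, Q_d = 395.7839.
dQ_d/dp = −13/(2√p) = −13/(2·10.8628).
Point elasticity E = (dQ_d/dp)·(p/Q_d) = -0.5984 × 118/395.7839 ≈ -0.178.
|E| ≈ 0.178 < 1, so demand is inelastic.

inelastic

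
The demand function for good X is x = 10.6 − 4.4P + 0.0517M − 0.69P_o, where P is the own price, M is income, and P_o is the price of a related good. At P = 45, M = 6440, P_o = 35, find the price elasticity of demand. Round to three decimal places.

-1.631

First evaluate x: 10.6 − 4.4(45) + 0.0517(6440) − 0.69(35) = 10.6 − 198 + 332.948 − 24.15 = 121.398.
∂x/∂P = −4.4, so E_p = (−4.4)·(45/121.398) ≈ -1.631.
|E_p| > 1: demand is elastic.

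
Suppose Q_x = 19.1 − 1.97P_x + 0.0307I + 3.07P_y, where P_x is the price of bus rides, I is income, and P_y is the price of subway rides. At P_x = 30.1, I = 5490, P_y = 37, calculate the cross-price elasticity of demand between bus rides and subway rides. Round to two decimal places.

At the given point, Q_x = 19.1 − 1.97(30.1) + 0.0307(5490) + 3.07(37) = 19.1 − 59.297 + 168.543 + 113.59 = 241.936.
∂Q_x/∂P_y = +3.07, so E_xy = 3.07·(37/241.936) ≈ 0.47.
E_xy > 0: the goods are substitutes.

0.47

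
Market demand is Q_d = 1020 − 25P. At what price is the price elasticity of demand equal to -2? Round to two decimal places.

27.20

Set −bP/(a − bP) = −2 ⇒ bP = 2(a − bP) ⇒ bP(1+2) = 2·a.
P = 2·1020/(25·3) = 27.20.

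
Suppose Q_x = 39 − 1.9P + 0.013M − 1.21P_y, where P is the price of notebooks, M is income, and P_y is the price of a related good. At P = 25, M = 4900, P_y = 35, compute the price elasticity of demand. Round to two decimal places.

-3.70

Q_x = 39 − 1.9(25) + 0.013(4900) − 1.21(35) = 39 − 47.5 + 63.7 − 42.35 = 12.85.
∂Q_x/∂P = −1.9, so E_p = (−1.9)·(25/12.85) ≈ -3.70.
|E_p| > 1: demand is elastic.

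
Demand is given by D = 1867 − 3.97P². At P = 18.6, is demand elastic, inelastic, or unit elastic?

At P = 18.6, D = 493.5388.
dD/dP = −2·3.97·P = −147.684.
Point elasticity E = (dD/dP)·(P/D) = -147.684 × 18.6/493.5388 ≈ -5.566.
|E| ≈ 5.566 > 1, so demand is elastic.

elastic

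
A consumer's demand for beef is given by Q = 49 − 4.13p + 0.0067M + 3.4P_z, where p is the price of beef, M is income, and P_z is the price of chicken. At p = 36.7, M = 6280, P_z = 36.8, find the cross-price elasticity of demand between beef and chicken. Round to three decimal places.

At the given point, Q = 49 − 4.13(36.7) + 0.0067(6280) + 3.4(36.8) = 49 − 151.571 + 42.076 + 125.12 = 64.625.
∂Q/∂P_z = +3.4, so E_xy = 3.4·(36.8/64.625) ≈ 1.936.
E_xy > 0: the goods are substitutes.

1.936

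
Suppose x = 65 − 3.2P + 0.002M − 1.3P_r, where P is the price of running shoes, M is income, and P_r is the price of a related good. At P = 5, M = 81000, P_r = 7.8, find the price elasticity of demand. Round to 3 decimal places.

-0.080

Evaluating quantity at (P, M, P_r) gives x = 65 − 3.2(5) + 0.002(81000) − 1.3(7.8) = 65 − 16 + 162 − 10.14 = 200.86.
∂x/∂P = −3.2, so E_p = (−3.2)·(5/200.86) ≈ -0.080.
|E_p| < 1: demand is inelastic.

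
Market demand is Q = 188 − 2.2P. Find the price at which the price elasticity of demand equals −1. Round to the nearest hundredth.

42.73

For linear demand Q = a − bP, E = −bP/(a − bP). |E| = 1 ⇒ bP = a − bP ⇒ P = a/(2b).
P = 188/(2·2.2) ≈ 42.73.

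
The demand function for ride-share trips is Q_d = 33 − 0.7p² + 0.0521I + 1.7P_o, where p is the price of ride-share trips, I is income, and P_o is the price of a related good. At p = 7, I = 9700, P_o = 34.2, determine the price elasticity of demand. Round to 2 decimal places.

Q_d = 33 − 0.7(7)² + 0.0521(9700) + 1.7(34.2) = 33 − 34.3 + 505.37 + 58.14 = 562.21.
∂Q_d/∂p = −2·0.7·p = -9.8, so E_p = -9.8·(7/562.21) ≈ -0.12.
|E_p| < 1: demand is inelastic.

-0.12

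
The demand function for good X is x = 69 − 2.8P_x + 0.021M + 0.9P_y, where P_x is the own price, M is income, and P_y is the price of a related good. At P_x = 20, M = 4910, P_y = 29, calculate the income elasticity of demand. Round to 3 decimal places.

x = 69 − 2.8(20) + 0.021(4910) + 0.9(29) = 69 − 56 + 103.11 + 26.1 = 142.21.
∂x/∂M = +0.021, so E_I = 0.021·(4910/142.21) ≈ 0.725.
E_I ∈ (0,1): normal good (necessity).

0.725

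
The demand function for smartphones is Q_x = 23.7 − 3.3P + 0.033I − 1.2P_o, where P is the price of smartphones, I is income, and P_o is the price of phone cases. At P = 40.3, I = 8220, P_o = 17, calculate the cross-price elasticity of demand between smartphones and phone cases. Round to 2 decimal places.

-0.14

First evaluate Q_x: 23.7 − 3.3(40.3) + 0.033(8220) − 1.2(17) = 23.7 − 132.99 + 271.26 − 20.4 = 141.57.
∂Q_x/∂P_o = −1.2, so E_xy = -1.2·(17/141.57) ≈ -0.14.
E_xy < 0: the goods are complements.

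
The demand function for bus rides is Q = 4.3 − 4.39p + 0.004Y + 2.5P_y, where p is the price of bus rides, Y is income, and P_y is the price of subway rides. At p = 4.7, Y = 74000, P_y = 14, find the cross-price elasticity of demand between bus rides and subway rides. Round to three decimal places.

0.111

Evaluating quantity at (p, Y, P_y) gives Q = 4.3 − 4.39(4.7) + 0.004(74000) + 2.5(14) = 4.3 − 20.633 + 296 + 35 = 314.667.
∂Q/∂P_y = +2.5, so E_xy = 2.5·(14/314.667) ≈ 0.111.
E_xy > 0: the goods are substitutes.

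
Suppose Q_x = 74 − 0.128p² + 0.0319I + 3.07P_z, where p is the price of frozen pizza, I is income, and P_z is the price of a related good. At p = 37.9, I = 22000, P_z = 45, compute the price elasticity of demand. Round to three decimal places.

-0.504

Evaluating quantity at (p, I, P_z) gives Q_x = 74 − 0.128(37.9)² + 0.0319(22000) + 3.07(45) = 74 − 183.8605 + 701.8 + 138.15 = 730.0895.
∂Q_x/∂p = −2·0.128·p = -9.7024, so E_p = -9.7024·(37.9/730.0895) ≈ -0.504.
|E_p| < 1: demand is inelastic.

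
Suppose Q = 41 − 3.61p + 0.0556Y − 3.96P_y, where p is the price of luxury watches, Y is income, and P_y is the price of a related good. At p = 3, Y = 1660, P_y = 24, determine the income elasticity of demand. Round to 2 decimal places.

First evaluate Q: 41 − 3.61(3) + 0.0556(1660) − 3.96(24) = 41 − 10.83 + 92.296 − 95.04 = 27.426.
∂Q/∂Y = +0.0556, so E_I = 0.0556·(1660/27.426) ≈ 3.37.
E_I > 1: normal good (luxury).

3.37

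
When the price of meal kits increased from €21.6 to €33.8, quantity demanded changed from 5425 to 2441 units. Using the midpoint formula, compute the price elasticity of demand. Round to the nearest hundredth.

%ΔQ = (2441 − 5425)/[(5425 + 2441)/2] = -2984/3933 ≈ -0.7587.
%ΔP = (33.8 − 21.6)/[(21.6 + 33.8)/2] = 12.2/27.7 ≈ 0.4404.
Arc elasticity E = %ΔQ/%ΔP ≈ -0.7587/0.4404 ≈ -1.72.
|E| > 1: demand is elastic over this range.

-1.72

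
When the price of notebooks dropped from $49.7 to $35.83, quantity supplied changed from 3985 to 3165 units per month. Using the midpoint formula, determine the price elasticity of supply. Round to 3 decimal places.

0.707

%ΔQ = (3165 − 3985)/[(3985 + 3165)/2] = -820/3575 ≈ -0.2294.
%Δp = (35.83 − 49.7)/[(49.7 + 35.83)/2] = -13.87/42.765 ≈ -0.3243.
Arc elasticity E = %ΔQ/%Δp ≈ -0.2294/-0.3243 ≈ 0.707.
|E| < 1: supply is inelastic over this range.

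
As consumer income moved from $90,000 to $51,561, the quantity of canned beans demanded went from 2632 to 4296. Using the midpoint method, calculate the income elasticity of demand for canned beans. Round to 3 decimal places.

%ΔQ = (4296 − 2632)/[(2632+4296)/2] = 1664/3464 ≈ 0.4804.
%ΔM = (51,561 − 90,000)/[(90,000+51,561)/2] = -38439/70780.5 ≈ -0.5431.
E_I = %ΔQ/%ΔM ≈ -0.885.
E_I < 0: inferior good.

-0.885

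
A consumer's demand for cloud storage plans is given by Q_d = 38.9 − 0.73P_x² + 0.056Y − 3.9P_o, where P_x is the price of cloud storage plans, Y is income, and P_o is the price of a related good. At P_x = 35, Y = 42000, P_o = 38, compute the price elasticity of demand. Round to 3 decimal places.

-1.326

First evaluate Q_d: 38.9 − 0.73(35)² + 0.056(42000) − 3.9(38) = 38.9 − 894.25 + 2352 − 148.2 = 1348.45.
∂Q_d/∂P_x = −2·0.73·P_x = -51.1, so E_p = -51.1·(35/1348.45) ≈ -1.326.
|E_p| > 1: demand is elastic.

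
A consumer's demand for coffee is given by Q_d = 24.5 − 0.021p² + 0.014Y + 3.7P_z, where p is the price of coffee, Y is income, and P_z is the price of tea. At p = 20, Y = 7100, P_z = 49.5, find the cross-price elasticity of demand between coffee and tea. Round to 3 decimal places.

0.613

At the given point, Q_d = 24.5 − 0.021(20)² + 0.014(7100) + 3.7(49.5) = 24.5 − 8.4 + 99.4 + 183.15 = 298.65.
∂Q_d/∂P_z = +3.7, so E_xy = 3.7·(49.5/298.65) ≈ 0.613.
E_xy > 0: the goods are substitutes.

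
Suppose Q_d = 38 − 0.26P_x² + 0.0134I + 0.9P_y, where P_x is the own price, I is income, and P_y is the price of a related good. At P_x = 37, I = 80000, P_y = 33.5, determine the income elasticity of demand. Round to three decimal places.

1.367

At the given point, Q_d = 38 − 0.26(37)² + 0.0134(80000) + 0.9(33.5) = 38 − 355.94 + 1072 + 30.15 = 784.21.
∂Q_d/∂I = +0.0134, so E_I = 0.0134·(80000/784.21) ≈ 1.367.
E_I > 1: normal good (luxury).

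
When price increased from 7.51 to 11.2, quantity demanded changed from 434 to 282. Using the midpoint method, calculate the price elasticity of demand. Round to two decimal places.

%Δq = (282 − 434)/[(434 + 282)/2] = -152/358 ≈ -0.4246.
%Δp = (11.2 − 7.51)/[(7.51 + 11.2)/2] = 3.69/9.355 ≈ 0.3944.
Arc elasticity E = %Δq/%Δp ≈ -0.4246/0.3944 ≈ -1.08.
|E| > 1: demand is elastic over this range.

-1.08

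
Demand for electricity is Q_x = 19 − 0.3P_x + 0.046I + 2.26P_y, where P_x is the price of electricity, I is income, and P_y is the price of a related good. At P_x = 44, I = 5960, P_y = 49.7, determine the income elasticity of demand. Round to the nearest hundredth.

Substituting, Q_x = 19 − 0.3(44) + 0.046(5960) + 2.26(49.7) = 19 − 13.2 + 274.16 + 112.322 = 392.282.
∂Q_x/∂I = +0.046, so E_I = 0.046·(5960/392.282) ≈ 0.70.
E_I ∈ (0,1): normal good (necessity).

0.70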